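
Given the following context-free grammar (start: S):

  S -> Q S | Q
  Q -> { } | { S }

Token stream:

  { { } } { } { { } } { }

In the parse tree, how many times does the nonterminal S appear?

[S [Q { [S [Q { }]] }] [S [Q { }] [S [Q { [S [Q { }]] }] [S [Q { }]]]]]

6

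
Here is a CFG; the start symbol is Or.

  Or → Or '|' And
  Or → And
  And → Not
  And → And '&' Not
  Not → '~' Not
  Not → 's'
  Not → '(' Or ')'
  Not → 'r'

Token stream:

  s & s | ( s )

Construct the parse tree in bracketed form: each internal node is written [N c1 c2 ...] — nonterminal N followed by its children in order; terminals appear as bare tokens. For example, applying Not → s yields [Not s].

[Or [Or [And [And [Not s]] & [Not s]]] | [And [Not ( [Or [And [Not s]]] )]]]

Or
Or | And
And | And
And & Not | And
Not & Not | And
s & Not | And
s & s | And
s & s | Not
s & s | ( Or )
s & s | ( And )
s & s | ( Not )
s & s | ( s )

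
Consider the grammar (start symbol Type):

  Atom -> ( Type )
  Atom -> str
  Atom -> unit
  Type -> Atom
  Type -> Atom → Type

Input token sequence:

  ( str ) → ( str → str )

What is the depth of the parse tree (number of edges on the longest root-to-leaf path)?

6

[Type [Atom ( [Type [Atom str]] )] → [Type [Atom ( [Type [Atom str] → [Type [Atom str]]] )]]]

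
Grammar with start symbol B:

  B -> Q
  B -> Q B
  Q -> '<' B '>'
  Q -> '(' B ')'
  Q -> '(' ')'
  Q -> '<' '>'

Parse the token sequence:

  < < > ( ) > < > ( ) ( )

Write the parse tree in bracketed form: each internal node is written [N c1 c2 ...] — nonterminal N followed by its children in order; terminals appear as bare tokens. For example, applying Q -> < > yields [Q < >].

[B [Q < [B [Q < >] [B [Q ( )]]] >] [B [Q < >] [B [Q ( )] [B [Q ( )]]]]]

B
Q B
< B > B
< Q B > B
< < > B > B
< < > Q > B
< < > ( ) > B
< < > ( ) > Q B
< < > ( ) > < > B
< < > ( ) > < > Q B
< < > ( ) > < > ( ) B
< < > ( ) > < > ( ) Q
< < > ( ) > < > ( ) ( )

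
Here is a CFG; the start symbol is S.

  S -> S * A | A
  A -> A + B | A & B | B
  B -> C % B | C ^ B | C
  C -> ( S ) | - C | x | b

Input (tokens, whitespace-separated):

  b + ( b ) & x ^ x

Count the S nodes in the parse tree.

[S [A [A [A [B [C b]]] + [B [C ( [S [A [B [C b]]]] )]]] & [B [C x] ^ [B [C x]]]]]

2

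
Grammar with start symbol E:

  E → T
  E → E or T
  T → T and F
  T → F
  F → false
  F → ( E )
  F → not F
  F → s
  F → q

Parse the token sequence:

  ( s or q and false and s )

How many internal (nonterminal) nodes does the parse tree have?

13

[E [T [F ( [E [E [T [F s]]] or [T [T [T [F q]] and [F false]] and [F s]]] )]]]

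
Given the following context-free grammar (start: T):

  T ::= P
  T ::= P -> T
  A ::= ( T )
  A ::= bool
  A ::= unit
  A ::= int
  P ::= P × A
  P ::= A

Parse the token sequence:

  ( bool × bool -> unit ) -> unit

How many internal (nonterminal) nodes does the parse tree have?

14

[T [P [A ( [T [P [P [A bool]] × [A bool]] -> [T [P [A unit]]]] )]] -> [T [P [A unit]]]]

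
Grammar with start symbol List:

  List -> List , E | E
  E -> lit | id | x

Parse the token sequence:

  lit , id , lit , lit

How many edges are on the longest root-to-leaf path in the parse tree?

5

[List [List [List [List [E lit]] , [E id]] , [E lit]] , [E lit]]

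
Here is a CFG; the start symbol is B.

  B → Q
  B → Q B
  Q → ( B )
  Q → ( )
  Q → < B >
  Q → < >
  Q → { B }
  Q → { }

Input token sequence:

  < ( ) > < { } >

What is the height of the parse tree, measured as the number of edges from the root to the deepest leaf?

5

[B [Q < [B [Q ( )]] >] [B [Q < [B [Q { }]] >]]]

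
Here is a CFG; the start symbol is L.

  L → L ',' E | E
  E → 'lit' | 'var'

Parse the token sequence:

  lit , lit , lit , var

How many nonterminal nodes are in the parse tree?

8

[L [L [L [L [E lit]] , [E lit]] , [E lit]] , [E var]]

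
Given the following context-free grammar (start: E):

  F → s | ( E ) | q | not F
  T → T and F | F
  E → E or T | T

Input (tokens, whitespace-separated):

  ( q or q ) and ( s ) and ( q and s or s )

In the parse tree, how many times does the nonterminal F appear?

9

[E [T [T [T [F ( [E [E [T [F q]]] or [T [F q]]] )]] and [F ( [E [T [F s]]] )]] and [F ( [E [E [T [T [F q]] and [F s]]] or [T [F s]]] )]]]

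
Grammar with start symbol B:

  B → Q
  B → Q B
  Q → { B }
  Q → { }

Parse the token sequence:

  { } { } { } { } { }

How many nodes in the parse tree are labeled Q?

[B [Q { }] [B [Q { }] [B [Q { }] [B [Q { }] [B [Q { }]]]]]]

5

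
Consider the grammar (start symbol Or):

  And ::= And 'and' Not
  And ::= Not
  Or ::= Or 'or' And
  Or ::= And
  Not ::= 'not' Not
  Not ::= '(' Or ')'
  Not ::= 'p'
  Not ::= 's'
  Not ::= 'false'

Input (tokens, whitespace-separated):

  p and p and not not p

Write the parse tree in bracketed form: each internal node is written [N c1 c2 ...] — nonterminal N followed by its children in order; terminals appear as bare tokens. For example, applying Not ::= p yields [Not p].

[Or [And [And [And [Not p]] and [Not p]] and [Not not [Not not [Not p]]]]]

Or
And
And and Not
And and Not and Not
Not and Not and Not
p and Not and Not
p and p and Not
p and p and not Not
p and p and not not Not
p and p and not not p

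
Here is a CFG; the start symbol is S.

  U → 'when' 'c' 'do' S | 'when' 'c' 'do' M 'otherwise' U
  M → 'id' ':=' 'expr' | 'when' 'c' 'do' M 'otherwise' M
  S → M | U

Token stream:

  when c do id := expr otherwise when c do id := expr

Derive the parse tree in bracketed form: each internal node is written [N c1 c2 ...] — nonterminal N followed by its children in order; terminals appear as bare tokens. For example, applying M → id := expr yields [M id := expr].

[S [U when c do [M id := expr] otherwise [U when c do [S [M id := expr]]]]]

S
U
when c do M otherwise U
when c do id := expr otherwise U
when c do id := expr otherwise when c do S
when c do id := expr otherwise when c do M
when c do id := expr otherwise when c do id := expr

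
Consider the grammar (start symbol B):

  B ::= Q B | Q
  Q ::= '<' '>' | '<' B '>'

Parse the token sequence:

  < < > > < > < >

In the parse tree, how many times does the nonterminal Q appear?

[B [Q < [B [Q < >]] >] [B [Q < >] [B [Q < >]]]]

4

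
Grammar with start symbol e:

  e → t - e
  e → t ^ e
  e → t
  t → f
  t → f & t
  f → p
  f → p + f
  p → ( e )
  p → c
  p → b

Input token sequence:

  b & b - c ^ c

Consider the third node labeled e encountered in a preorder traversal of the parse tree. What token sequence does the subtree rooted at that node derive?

c

[e [t [f [p b]] & [t [f [p b]]]] - [e [t [f [p c]]] ^ [e [t [f [p c]]]]]]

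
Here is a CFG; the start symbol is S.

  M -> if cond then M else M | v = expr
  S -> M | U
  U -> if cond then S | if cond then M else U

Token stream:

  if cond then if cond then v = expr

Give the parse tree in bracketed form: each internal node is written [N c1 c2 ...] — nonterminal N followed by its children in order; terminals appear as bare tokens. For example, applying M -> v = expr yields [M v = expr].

[S [U if cond then [S [U if cond then [S [M v = expr]]]]]]

S
U
if cond then S
if cond then U
if cond then if cond then S
if cond then if cond then M
if cond then if cond then v = expr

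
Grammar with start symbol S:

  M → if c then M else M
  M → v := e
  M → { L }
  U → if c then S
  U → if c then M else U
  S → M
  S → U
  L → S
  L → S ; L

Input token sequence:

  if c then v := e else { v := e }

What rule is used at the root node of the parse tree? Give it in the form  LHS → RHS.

[S [M if c then [M v := e] else [M { [L [S [M v := e]]] }]]]

S → M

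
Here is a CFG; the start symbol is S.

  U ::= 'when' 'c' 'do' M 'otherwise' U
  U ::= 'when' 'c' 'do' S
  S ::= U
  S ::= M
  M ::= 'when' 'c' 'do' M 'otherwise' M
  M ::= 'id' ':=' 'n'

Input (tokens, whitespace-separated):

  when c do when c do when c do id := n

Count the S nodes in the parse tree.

[S [U when c do [S [U when c do [S [U when c do [S [M id := n]]]]]]]]

4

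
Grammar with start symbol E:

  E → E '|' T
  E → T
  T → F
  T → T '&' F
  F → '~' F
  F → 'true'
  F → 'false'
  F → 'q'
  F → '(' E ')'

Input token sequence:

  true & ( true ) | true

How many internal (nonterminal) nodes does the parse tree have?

[E [E [T [T [F true]] & [F ( [E [T [F true]]] )]]] | [T [F true]]]

11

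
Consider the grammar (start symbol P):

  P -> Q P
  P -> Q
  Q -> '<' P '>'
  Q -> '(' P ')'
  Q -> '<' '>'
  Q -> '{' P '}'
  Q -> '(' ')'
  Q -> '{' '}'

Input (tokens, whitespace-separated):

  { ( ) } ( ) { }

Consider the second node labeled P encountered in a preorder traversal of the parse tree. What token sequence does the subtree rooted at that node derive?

( )

[P [Q { [P [Q ( )]] }] [P [Q ( )] [P [Q { }]]]]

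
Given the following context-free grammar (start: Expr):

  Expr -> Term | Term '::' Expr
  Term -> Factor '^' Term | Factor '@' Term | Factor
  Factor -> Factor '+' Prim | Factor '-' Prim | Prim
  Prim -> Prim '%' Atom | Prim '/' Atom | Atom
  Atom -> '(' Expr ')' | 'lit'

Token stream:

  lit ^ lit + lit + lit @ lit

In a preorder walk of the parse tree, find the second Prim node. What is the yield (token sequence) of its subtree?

lit

[Expr [Term [Factor [Prim [Atom lit]]] ^ [Term [Factor [Factor [Factor [Prim [Atom lit]]] + [Prim [Atom lit]]] + [Prim [Atom lit]]] @ [Term [Factor [Prim [Atom lit]]]]]]]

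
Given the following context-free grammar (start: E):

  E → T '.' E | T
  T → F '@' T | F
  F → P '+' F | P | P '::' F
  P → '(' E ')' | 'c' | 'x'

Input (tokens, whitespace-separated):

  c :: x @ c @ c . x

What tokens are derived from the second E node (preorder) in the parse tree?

[E [T [F [P c] :: [F [P x]]] @ [T [F [P c]] @ [T [F [P c]]]]] . [E [T [F [P x]]]]]

x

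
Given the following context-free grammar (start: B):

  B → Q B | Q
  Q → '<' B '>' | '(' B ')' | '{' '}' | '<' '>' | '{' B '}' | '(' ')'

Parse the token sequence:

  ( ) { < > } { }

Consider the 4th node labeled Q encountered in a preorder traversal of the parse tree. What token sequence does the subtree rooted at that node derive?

[B [Q ( )] [B [Q { [B [Q < >]] }] [B [Q { }]]]]

{ }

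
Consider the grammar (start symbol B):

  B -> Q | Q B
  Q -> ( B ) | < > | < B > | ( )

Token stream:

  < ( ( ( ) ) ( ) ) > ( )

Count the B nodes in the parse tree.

6

[B [Q < [B [Q ( [B [Q ( [B [Q ( )]] )] [B [Q ( )]]] )]] >] [B [Q ( )]]]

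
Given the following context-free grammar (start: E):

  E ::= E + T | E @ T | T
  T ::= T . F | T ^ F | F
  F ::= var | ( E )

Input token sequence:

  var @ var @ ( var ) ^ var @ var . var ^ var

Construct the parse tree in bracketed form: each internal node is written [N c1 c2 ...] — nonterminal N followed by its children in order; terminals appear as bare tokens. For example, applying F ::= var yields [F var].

E
E @ T
E @ T @ T
E @ T @ T @ T
T @ T @ T @ T
F @ T @ T @ T
var @ T @ T @ T
var @ F @ T @ T
var @ var @ T @ T
var @ var @ T ^ F @ T
var @ var @ F ^ F @ T
var @ var @ ( E ) ^ F @ T
var @ var @ ( T ) ^ F @ T
var @ var @ ( F ) ^ F @ T
var @ var @ ( var ) ^ F @ T
var @ var @ ( var ) ^ var @ T
var @ var @ ( var ) ^ var @ T ^ F
var @ var @ ( var ) ^ var @ T . F ^ F
var @ var @ ( var ) ^ var @ F . F ^ F
var @ var @ ( var ) ^ var @ var . F ^ F
var @ var @ ( var ) ^ var @ var . var ^ F
var @ var @ ( var ) ^ var @ var . var ^ var

[E [E [E [E [T [F var]]] @ [T [F var]]] @ [T [T [F ( [E [T [F var]]] )]] ^ [F var]]] @ [T [T [T [F var]] . [F var]] ^ [F var]]]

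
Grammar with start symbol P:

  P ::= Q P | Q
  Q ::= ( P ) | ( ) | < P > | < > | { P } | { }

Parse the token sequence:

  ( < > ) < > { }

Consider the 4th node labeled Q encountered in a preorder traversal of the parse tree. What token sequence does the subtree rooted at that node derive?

{ }

[P [Q ( [P [Q < >]] )] [P [Q < >] [P [Q { }]]]]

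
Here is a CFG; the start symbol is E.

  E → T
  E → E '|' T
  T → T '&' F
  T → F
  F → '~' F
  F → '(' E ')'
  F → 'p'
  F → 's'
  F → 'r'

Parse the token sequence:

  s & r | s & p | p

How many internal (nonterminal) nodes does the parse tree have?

[E [E [E [T [T [F s]] & [F r]]] | [T [T [F s]] & [F p]]] | [T [F p]]]

13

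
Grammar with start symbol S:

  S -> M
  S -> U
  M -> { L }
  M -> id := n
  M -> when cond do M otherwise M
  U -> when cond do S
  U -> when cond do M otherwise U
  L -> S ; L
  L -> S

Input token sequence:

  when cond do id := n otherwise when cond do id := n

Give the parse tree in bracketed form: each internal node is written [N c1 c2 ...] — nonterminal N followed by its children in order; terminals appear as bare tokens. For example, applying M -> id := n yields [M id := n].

S
U
when cond do M otherwise U
when cond do id := n otherwise U
when cond do id := n otherwise when cond do S
when cond do id := n otherwise when cond do M
when cond do id := n otherwise when cond do id := n

[S [U when cond do [M id := n] otherwise [U when cond do [S [M id := n]]]]]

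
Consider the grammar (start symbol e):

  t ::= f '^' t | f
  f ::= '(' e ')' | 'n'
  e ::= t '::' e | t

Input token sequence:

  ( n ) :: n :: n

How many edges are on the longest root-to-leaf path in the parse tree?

6

[e [t [f ( [e [t [f n]]] )]] :: [e [t [f n]] :: [e [t [f n]]]]]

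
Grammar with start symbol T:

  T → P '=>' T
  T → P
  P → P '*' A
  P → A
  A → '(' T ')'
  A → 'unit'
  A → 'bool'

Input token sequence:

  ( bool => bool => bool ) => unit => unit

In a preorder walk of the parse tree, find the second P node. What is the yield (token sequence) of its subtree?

bool

[T [P [A ( [T [P [A bool]] => [T [P [A bool]] => [T [P [A bool]]]]] )]] => [T [P [A unit]] => [T [P [A unit]]]]]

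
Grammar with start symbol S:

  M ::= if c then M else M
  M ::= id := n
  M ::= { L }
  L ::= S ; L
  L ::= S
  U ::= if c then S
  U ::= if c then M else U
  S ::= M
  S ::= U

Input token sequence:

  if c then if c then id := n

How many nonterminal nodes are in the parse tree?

6

[S [U if c then [S [U if c then [S [M id := n]]]]]]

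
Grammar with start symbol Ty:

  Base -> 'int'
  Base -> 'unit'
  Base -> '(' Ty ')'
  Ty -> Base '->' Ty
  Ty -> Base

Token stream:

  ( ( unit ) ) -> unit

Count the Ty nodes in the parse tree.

[Ty [Base ( [Ty [Base ( [Ty [Base unit]] )]] )] -> [Ty [Base unit]]]

4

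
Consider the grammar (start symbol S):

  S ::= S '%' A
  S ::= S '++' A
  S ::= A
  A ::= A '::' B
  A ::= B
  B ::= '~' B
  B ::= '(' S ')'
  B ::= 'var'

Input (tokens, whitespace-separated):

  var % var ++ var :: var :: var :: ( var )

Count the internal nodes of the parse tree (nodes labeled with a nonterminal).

[S [S [S [A [B var]]] % [A [B var]]] ++ [A [A [A [A [B var]] :: [B var]] :: [B var]] :: [B ( [S [A [B var]]] )]]]

18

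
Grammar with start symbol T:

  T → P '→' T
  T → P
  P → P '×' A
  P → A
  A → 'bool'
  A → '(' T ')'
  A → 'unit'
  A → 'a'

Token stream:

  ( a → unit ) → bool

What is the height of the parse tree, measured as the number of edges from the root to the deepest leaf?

7

[T [P [A ( [T [P [A a]] → [T [P [A unit]]]] )]] → [T [P [A bool]]]]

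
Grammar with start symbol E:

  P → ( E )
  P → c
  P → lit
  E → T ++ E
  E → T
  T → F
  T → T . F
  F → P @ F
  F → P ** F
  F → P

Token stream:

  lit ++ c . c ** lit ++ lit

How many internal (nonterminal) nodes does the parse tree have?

17

[E [T [F [P lit]]] ++ [E [T [T [F [P c]]] . [F [P c] ** [F [P lit]]]] ++ [E [T [F [P lit]]]]]]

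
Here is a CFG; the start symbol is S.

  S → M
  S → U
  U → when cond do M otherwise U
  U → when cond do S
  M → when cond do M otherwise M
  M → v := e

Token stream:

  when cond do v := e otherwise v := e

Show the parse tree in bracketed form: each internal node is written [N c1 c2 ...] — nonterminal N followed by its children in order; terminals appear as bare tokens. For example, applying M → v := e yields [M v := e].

[S [M when cond do [M v := e] otherwise [M v := e]]]

S
M
when cond do M otherwise M
when cond do v := e otherwise M
when cond do v := e otherwise v := e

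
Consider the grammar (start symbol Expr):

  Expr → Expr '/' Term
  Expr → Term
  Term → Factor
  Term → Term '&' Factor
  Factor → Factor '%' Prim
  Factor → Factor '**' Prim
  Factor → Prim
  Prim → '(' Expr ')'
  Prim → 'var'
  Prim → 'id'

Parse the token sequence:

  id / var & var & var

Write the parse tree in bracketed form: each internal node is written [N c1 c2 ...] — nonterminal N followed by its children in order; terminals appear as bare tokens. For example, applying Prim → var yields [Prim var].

[Expr [Expr [Term [Factor [Prim id]]]] / [Term [Term [Term [Factor [Prim var]]] & [Factor [Prim var]]] & [Factor [Prim var]]]]

Expr
Expr / Term
Term / Term
Factor / Term
Prim / Term
id / Term
id / Term & Factor
id / Term & Factor & Factor
id / Factor & Factor & Factor
id / Prim & Factor & Factor
id / var & Factor & Factor
id / var & Prim & Factor
id / var & var & Factor
id / var & var & Prim
id / var & var & var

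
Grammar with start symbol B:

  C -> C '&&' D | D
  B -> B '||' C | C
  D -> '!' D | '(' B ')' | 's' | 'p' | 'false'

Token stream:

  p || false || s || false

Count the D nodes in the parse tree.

4

[B [B [B [B [C [D p]]] || [C [D false]]] || [C [D s]]] || [C [D false]]]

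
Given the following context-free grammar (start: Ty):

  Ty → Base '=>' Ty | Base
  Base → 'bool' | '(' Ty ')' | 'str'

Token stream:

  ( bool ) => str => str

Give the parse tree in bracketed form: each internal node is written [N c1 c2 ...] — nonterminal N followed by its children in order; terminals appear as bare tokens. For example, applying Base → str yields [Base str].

Ty
Base => Ty
( Ty ) => Ty
( Base ) => Ty
( bool ) => Ty
( bool ) => Base => Ty
( bool ) => str => Ty
( bool ) => str => Base
( bool ) => str => str

[Ty [Base ( [Ty [Base bool]] )] => [Ty [Base str] => [Ty [Base str]]]]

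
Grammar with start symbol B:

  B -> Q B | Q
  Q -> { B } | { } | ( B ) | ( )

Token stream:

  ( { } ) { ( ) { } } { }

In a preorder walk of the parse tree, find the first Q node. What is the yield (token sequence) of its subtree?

[B [Q ( [B [Q { }]] )] [B [Q { [B [Q ( )] [B [Q { }]]] }] [B [Q { }]]]]

( { } )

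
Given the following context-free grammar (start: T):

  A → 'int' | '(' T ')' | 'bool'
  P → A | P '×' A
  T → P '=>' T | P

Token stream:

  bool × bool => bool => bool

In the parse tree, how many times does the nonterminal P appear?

4

[T [P [P [A bool]] × [A bool]] => [T [P [A bool]] => [T [P [A bool]]]]]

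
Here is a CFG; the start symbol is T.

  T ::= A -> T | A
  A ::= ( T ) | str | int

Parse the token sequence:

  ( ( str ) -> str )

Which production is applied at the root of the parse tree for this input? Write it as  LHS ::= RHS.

T ::= A

[T [A ( [T [A ( [T [A str]] )] -> [T [A str]]] )]]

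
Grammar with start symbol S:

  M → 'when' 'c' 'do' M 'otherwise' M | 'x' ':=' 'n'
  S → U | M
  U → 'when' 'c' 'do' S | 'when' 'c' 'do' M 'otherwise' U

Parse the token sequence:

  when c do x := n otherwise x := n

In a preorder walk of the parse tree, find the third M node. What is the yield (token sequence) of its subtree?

x := n

[S [M when c do [M x := n] otherwise [M x := n]]]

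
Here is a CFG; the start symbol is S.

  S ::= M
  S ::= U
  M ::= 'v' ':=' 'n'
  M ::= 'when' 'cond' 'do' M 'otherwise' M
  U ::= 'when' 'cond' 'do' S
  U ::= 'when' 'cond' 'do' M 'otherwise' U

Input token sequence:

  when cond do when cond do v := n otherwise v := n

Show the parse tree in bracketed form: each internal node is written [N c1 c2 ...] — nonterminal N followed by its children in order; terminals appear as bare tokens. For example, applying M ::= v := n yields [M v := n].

[S [U when cond do [S [M when cond do [M v := n] otherwise [M v := n]]]]]

S
U
when cond do S
when cond do M
when cond do when cond do M otherwise M
when cond do when cond do v := n otherwise M
when cond do when cond do v := n otherwise v := n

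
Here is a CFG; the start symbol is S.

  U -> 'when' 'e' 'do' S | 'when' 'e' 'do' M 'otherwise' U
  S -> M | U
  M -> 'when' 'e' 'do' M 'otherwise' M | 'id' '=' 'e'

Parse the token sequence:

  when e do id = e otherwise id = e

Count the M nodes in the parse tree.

3

[S [M when e do [M id = e] otherwise [M id = e]]]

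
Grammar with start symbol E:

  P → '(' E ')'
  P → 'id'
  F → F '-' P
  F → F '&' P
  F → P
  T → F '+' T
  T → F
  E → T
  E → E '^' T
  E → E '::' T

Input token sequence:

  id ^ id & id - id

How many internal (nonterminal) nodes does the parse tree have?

[E [E [T [F [P id]]]] ^ [T [F [F [F [P id]] & [P id]] - [P id]]]]

12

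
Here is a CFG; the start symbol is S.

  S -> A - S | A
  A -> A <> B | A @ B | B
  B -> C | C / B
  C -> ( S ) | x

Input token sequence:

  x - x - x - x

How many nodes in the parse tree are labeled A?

[S [A [B [C x]]] - [S [A [B [C x]]] - [S [A [B [C x]]] - [S [A [B [C x]]]]]]]

4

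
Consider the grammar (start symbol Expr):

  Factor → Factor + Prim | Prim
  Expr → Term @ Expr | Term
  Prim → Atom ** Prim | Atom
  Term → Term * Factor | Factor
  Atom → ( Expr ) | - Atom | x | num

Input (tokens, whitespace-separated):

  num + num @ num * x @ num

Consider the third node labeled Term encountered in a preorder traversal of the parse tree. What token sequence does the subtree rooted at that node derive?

[Expr [Term [Factor [Factor [Prim [Atom num]]] + [Prim [Atom num]]]] @ [Expr [Term [Term [Factor [Prim [Atom num]]]] * [Factor [Prim [Atom x]]]] @ [Expr [Term [Factor [Prim [Atom num]]]]]]]

num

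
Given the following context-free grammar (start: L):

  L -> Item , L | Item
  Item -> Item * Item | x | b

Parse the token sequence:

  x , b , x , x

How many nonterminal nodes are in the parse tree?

[L [Item x] , [L [Item b] , [L [Item x] , [L [Item x]]]]]

8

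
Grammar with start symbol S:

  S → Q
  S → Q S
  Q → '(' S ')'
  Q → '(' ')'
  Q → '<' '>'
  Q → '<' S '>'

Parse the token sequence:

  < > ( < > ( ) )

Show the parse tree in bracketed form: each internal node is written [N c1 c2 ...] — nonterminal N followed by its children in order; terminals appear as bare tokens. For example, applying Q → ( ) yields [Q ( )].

S
Q S
< > S
< > Q
< > ( S )
< > ( Q S )
< > ( < > S )
< > ( < > Q )
< > ( < > ( ) )

[S [Q < >] [S [Q ( [S [Q < >] [S [Q ( )]]] )]]]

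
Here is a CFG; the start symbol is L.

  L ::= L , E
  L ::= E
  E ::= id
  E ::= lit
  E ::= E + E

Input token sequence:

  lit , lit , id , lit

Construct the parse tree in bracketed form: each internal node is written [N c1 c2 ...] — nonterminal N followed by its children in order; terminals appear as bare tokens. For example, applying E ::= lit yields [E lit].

[L [L [L [L [E lit]] , [E lit]] , [E id]] , [E lit]]

L
L , E
L , E , E
L , E , E , E
E , E , E , E
lit , E , E , E
lit , lit , E , E
lit , lit , id , E
lit , lit , id , lit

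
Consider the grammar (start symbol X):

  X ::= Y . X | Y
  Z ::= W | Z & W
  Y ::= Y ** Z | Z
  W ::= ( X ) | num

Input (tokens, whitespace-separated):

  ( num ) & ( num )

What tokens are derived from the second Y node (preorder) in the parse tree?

num

[X [Y [Z [Z [W ( [X [Y [Z [W num]]]] )]] & [W ( [X [Y [Z [W num]]]] )]]]]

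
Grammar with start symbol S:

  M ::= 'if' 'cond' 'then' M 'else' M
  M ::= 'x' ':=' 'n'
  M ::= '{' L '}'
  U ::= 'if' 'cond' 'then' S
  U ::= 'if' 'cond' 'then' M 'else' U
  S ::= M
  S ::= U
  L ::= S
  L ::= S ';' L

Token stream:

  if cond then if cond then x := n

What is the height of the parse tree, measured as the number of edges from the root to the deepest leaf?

6

[S [U if cond then [S [U if cond then [S [M x := n]]]]]]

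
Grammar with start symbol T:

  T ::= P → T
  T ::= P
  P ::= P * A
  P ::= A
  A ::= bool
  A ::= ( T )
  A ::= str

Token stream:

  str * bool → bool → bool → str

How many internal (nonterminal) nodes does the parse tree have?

14

[T [P [P [A str]] * [A bool]] → [T [P [A bool]] → [T [P [A bool]] → [T [P [A str]]]]]]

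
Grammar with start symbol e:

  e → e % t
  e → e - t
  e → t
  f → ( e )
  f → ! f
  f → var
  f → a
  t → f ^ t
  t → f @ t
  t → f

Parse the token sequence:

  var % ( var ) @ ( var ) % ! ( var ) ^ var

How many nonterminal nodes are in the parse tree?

[e [e [e [t [f var]]] % [t [f ( [e [t [f var]]] )] @ [t [f ( [e [t [f var]]] )]]]] % [t [f ! [f ( [e [t [f var]]] )]] ^ [t [f var]]]]

23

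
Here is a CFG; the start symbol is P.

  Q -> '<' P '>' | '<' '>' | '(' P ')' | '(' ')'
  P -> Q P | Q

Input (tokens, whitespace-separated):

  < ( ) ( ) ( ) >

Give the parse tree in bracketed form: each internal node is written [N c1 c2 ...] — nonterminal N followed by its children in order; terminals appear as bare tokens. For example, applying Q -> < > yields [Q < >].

[P [Q < [P [Q ( )] [P [Q ( )] [P [Q ( )]]]] >]]

P
Q
< P >
< Q P >
< ( ) P >
< ( ) Q P >
< ( ) ( ) P >
< ( ) ( ) Q >
< ( ) ( ) ( ) >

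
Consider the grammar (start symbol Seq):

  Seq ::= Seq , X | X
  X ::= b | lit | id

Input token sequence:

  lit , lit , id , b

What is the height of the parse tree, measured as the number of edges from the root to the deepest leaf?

[Seq [Seq [Seq [Seq [X lit]] , [X lit]] , [X id]] , [X b]]

5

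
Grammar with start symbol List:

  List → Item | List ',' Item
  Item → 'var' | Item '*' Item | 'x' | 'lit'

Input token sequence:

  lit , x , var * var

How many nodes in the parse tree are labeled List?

3

[List [List [List [Item lit]] , [Item x]] , [Item [Item var] * [Item var]]]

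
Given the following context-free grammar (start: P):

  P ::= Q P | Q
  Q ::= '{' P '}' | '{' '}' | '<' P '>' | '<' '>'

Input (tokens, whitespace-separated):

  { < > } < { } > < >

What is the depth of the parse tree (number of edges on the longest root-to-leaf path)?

5

[P [Q { [P [Q < >]] }] [P [Q < [P [Q { }]] >] [P [Q < >]]]]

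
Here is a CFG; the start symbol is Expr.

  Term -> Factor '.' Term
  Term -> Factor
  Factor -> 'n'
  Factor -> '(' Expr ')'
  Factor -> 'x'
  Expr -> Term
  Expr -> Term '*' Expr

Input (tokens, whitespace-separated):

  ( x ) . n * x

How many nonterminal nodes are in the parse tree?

[Expr [Term [Factor ( [Expr [Term [Factor x]]] )] . [Term [Factor n]]] * [Expr [Term [Factor x]]]]

11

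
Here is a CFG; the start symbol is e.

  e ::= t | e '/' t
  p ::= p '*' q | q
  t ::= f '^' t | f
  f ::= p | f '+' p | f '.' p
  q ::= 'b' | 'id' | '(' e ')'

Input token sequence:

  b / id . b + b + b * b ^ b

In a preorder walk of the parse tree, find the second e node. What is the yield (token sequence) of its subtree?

b

[e [e [t [f [p [q b]]]]] / [t [f [f [f [f [p [q id]]] . [p [q b]]] + [p [q b]]] + [p [p [q b]] * [q b]]] ^ [t [f [p [q b]]]]]]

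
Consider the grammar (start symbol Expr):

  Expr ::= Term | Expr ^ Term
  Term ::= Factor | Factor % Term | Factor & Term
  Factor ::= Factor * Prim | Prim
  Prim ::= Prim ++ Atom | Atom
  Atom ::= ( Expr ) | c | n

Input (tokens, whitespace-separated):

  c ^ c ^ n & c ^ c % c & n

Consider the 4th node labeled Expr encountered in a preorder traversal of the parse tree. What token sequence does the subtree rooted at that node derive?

[Expr [Expr [Expr [Expr [Term [Factor [Prim [Atom c]]]]] ^ [Term [Factor [Prim [Atom c]]]]] ^ [Term [Factor [Prim [Atom n]]] & [Term [Factor [Prim [Atom c]]]]]] ^ [Term [Factor [Prim [Atom c]]] % [Term [Factor [Prim [Atom c]]] & [Term [Factor [Prim [Atom n]]]]]]]

c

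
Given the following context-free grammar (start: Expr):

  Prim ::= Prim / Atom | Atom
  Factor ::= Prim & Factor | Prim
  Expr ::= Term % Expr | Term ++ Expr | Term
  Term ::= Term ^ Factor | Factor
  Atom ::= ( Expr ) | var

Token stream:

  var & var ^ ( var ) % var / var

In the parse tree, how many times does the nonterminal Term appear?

[Expr [Term [Term [Factor [Prim [Atom var]] & [Factor [Prim [Atom var]]]]] ^ [Factor [Prim [Atom ( [Expr [Term [Factor [Prim [Atom var]]]]] )]]]] % [Expr [Term [Factor [Prim [Prim [Atom var]] / [Atom var]]]]]]

4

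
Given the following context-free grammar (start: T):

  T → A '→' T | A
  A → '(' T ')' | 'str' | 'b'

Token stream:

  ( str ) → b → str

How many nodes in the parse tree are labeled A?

[T [A ( [T [A str]] )] → [T [A b] → [T [A str]]]]

4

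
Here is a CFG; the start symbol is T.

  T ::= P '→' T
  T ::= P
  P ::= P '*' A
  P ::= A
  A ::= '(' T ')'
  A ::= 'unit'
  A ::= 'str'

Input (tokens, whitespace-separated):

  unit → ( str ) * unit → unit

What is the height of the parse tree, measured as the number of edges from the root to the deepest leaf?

[T [P [A unit]] → [T [P [P [A ( [T [P [A str]]] )]] * [A unit]] → [T [P [A unit]]]]]

8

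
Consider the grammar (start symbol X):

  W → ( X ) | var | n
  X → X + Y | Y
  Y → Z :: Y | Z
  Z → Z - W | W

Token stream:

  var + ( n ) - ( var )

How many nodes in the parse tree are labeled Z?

[X [X [Y [Z [W var]]]] + [Y [Z [Z [W ( [X [Y [Z [W n]]]] )]] - [W ( [X [Y [Z [W var]]]] )]]]]

5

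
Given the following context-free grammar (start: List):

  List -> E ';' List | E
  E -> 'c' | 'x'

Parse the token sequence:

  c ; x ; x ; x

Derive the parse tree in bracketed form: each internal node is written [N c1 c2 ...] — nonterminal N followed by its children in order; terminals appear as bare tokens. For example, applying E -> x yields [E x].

[List [E c] ; [List [E x] ; [List [E x] ; [List [E x]]]]]

List
E ; List
c ; List
c ; E ; List
c ; x ; List
c ; x ; E ; List
c ; x ; x ; List
c ; x ; x ; E
c ; x ; x ; x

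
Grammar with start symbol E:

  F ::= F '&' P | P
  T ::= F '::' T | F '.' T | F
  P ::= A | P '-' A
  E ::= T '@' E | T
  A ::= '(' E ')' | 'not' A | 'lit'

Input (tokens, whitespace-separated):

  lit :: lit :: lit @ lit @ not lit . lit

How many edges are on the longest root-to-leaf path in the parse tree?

8

[E [T [F [P [A lit]]] :: [T [F [P [A lit]]] :: [T [F [P [A lit]]]]]] @ [E [T [F [P [A lit]]]] @ [E [T [F [P [A not [A lit]]]] . [T [F [P [A lit]]]]]]]]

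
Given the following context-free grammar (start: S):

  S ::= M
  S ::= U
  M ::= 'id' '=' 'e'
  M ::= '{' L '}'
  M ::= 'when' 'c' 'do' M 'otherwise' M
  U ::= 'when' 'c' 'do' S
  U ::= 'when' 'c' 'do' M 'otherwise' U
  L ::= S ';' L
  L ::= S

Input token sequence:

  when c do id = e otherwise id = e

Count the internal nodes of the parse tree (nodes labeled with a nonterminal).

[S [M when c do [M id = e] otherwise [M id = e]]]

4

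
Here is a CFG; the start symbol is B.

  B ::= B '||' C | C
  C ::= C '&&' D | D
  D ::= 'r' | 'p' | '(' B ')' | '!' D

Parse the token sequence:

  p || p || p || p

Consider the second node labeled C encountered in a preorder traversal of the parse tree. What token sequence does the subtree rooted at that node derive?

p

[B [B [B [B [C [D p]]] || [C [D p]]] || [C [D p]]] || [C [D p]]]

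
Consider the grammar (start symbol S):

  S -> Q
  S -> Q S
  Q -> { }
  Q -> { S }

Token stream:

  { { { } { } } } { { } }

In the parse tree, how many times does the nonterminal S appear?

6

[S [Q { [S [Q { [S [Q { }] [S [Q { }]]] }]] }] [S [Q { [S [Q { }]] }]]]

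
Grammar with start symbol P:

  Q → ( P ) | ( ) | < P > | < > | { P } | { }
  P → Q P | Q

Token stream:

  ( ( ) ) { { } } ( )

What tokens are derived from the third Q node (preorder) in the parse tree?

[P [Q ( [P [Q ( )]] )] [P [Q { [P [Q { }]] }] [P [Q ( )]]]]

{ { } }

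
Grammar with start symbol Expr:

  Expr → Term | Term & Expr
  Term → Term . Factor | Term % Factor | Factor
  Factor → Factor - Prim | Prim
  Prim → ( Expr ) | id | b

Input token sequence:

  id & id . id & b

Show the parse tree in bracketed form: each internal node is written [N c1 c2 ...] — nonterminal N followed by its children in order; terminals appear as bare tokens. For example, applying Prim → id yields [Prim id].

[Expr [Term [Factor [Prim id]]] & [Expr [Term [Term [Factor [Prim id]]] . [Factor [Prim id]]] & [Expr [Term [Factor [Prim b]]]]]]

Expr
Term & Expr
Factor & Expr
Prim & Expr
id & Expr
id & Term & Expr
id & Term . Factor & Expr
id & Factor . Factor & Expr
id & Prim . Factor & Expr
id & id . Factor & Expr
id & id . Prim & Expr
id & id . id & Expr
id & id . id & Term
id & id . id & Factor
id & id . id & Prim
id & id . id & b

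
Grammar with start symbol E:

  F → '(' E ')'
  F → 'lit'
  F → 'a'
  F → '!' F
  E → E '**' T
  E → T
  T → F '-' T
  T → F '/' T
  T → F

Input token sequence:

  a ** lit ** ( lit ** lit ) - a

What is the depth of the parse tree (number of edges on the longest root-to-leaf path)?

[E [E [E [T [F a]]] ** [T [F lit]]] ** [T [F ( [E [E [T [F lit]]] ** [T [F lit]]] )] - [T [F a]]]]

7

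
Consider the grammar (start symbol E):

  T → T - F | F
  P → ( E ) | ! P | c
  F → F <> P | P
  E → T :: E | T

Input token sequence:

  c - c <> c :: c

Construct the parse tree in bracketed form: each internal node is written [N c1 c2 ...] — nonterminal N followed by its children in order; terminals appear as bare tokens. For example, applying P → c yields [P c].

E
T :: E
T - F :: E
F - F :: E
P - F :: E
c - F :: E
c - F <> P :: E
c - P <> P :: E
c - c <> P :: E
c - c <> c :: E
c - c <> c :: T
c - c <> c :: F
c - c <> c :: P
c - c <> c :: c

[E [T [T [F [P c]]] - [F [F [P c]] <> [P c]]] :: [E [T [F [P c]]]]]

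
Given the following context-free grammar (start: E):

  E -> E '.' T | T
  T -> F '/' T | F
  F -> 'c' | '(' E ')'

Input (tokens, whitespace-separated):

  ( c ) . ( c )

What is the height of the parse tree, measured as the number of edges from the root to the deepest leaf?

[E [E [T [F ( [E [T [F c]]] )]]] . [T [F ( [E [T [F c]]] )]]]

7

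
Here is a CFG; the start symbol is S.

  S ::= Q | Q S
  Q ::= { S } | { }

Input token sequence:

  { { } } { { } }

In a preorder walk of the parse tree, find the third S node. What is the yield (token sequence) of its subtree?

[S [Q { [S [Q { }]] }] [S [Q { [S [Q { }]] }]]]

{ { } }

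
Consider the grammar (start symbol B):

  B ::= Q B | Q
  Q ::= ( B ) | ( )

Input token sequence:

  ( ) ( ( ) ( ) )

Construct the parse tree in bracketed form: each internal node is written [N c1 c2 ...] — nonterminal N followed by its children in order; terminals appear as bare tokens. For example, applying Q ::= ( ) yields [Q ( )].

[B [Q ( )] [B [Q ( [B [Q ( )] [B [Q ( )]]] )]]]

B
Q B
( ) B
( ) Q
( ) ( B )
( ) ( Q B )
( ) ( ( ) B )
( ) ( ( ) Q )
( ) ( ( ) ( ) )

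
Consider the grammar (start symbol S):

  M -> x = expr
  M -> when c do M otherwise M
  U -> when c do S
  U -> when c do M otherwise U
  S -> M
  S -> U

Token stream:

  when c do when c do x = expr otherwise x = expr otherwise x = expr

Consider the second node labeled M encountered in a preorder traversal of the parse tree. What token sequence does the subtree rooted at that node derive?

[S [M when c do [M when c do [M x = expr] otherwise [M x = expr]] otherwise [M x = expr]]]

when c do x = expr otherwise x = expr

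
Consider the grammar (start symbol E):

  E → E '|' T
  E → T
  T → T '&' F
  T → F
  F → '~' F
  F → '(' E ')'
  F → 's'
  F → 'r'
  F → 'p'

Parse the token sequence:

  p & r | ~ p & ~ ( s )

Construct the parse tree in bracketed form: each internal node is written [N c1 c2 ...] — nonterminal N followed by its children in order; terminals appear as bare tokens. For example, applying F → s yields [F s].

[E [E [T [T [F p]] & [F r]]] | [T [T [F ~ [F p]]] & [F ~ [F ( [E [T [F s]]] )]]]]

E
E | T
T | T
T & F | T
F & F | T
p & F | T
p & r | T
p & r | T & F
p & r | F & F
p & r | ~ F & F
p & r | ~ p & F
p & r | ~ p & ~ F
p & r | ~ p & ~ ( E )
p & r | ~ p & ~ ( T )
p & r | ~ p & ~ ( F )
p & r | ~ p & ~ ( s )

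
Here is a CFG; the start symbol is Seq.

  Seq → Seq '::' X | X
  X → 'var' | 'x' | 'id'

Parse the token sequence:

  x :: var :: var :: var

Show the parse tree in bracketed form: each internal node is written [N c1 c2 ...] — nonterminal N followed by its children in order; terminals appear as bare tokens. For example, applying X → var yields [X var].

Seq
Seq :: X
Seq :: X :: X
Seq :: X :: X :: X
X :: X :: X :: X
x :: X :: X :: X
x :: var :: X :: X
x :: var :: var :: X
x :: var :: var :: var

[Seq [Seq [Seq [Seq [X x]] :: [X var]] :: [X var]] :: [X var]]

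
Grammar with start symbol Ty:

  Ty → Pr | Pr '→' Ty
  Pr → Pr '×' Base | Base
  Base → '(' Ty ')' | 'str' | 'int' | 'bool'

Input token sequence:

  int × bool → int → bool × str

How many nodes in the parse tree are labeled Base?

[Ty [Pr [Pr [Base int]] × [Base bool]] → [Ty [Pr [Base int]] → [Ty [Pr [Pr [Base bool]] × [Base str]]]]]

5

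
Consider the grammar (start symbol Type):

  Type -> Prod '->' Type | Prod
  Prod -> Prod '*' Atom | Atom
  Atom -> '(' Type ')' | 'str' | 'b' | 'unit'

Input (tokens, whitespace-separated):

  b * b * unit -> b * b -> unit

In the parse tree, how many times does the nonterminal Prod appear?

[Type [Prod [Prod [Prod [Atom b]] * [Atom b]] * [Atom unit]] -> [Type [Prod [Prod [Atom b]] * [Atom b]] -> [Type [Prod [Atom unit]]]]]

6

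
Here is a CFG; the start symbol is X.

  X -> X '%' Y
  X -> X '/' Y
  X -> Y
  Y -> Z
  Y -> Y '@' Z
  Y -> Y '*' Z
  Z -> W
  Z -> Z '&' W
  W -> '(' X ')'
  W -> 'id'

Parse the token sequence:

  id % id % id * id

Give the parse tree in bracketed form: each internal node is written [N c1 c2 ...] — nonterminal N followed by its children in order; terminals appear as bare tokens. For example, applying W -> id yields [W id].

X
X % Y
X % Y % Y
Y % Y % Y
Z % Y % Y
W % Y % Y
id % Y % Y
id % Z % Y
id % W % Y
id % id % Y
id % id % Y * Z
id % id % Z * Z
id % id % W * Z
id % id % id * Z
id % id % id * W
id % id % id * id

[X [X [X [Y [Z [W id]]]] % [Y [Z [W id]]]] % [Y [Y [Z [W id]]] * [Z [W id]]]]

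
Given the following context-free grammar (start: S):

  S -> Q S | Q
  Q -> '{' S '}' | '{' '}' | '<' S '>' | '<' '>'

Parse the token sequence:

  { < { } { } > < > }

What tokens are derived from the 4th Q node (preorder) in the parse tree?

[S [Q { [S [Q < [S [Q { }] [S [Q { }]]] >] [S [Q < >]]] }]]

{ }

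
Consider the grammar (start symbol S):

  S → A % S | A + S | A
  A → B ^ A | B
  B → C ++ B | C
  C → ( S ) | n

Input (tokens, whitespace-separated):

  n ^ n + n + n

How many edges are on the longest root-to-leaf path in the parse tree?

6

[S [A [B [C n]] ^ [A [B [C n]]]] + [S [A [B [C n]]] + [S [A [B [C n]]]]]]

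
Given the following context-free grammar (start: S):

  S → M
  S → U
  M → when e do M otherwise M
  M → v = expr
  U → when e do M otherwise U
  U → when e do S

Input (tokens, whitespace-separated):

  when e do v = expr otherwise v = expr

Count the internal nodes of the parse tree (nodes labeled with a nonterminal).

4

[S [M when e do [M v = expr] otherwise [M v = expr]]]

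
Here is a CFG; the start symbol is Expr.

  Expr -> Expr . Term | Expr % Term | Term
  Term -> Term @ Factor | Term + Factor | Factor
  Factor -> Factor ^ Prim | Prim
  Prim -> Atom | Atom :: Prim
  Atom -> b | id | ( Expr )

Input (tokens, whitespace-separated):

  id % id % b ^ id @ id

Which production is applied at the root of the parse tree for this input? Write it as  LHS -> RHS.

Expr -> Expr % Term

[Expr [Expr [Expr [Term [Factor [Prim [Atom id]]]]] % [Term [Factor [Prim [Atom id]]]]] % [Term [Term [Factor [Factor [Prim [Atom b]]] ^ [Prim [Atom id]]]] @ [Factor [Prim [Atom id]]]]]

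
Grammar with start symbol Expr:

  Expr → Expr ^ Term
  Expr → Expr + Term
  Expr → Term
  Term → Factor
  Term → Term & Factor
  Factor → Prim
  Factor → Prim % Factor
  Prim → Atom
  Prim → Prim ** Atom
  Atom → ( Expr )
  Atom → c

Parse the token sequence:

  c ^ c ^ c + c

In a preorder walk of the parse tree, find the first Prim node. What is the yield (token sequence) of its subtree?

c

[Expr [Expr [Expr [Expr [Term [Factor [Prim [Atom c]]]]] ^ [Term [Factor [Prim [Atom c]]]]] ^ [Term [Factor [Prim [Atom c]]]]] + [Term [Factor [Prim [Atom c]]]]]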